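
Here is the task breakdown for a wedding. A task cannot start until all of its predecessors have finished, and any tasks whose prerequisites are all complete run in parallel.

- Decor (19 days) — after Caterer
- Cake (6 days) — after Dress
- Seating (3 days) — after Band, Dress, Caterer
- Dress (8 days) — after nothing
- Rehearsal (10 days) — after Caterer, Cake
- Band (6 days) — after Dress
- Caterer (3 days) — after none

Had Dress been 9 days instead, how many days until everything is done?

As given, the longest chain is Dress→Cake→Rehearsal = 8+6+10 = 24, so the finish is 24 days.
Dress is on the critical path; changing it to 9 makes that path 25 days.
The critical path is still Dress→Cake→Rehearsal; finish is now 25 days.

25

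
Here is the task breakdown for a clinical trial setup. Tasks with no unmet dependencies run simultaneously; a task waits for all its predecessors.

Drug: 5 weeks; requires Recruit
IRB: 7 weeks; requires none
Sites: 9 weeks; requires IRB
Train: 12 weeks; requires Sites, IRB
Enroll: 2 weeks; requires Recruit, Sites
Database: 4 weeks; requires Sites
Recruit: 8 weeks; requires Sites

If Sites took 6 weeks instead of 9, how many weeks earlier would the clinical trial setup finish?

3

Baseline: IRB→Sites→Recruit→Drug = 7+9+8+5 = 29 → 29 weeks.
Since Sites is critical, the -3 change carries straight to that chain (now 26 weeks).
The critical path is still IRB→Sites→Recruit→Drug; finish is now 26 weeks.
Change in finish: 26 − 29 = -3 weeks.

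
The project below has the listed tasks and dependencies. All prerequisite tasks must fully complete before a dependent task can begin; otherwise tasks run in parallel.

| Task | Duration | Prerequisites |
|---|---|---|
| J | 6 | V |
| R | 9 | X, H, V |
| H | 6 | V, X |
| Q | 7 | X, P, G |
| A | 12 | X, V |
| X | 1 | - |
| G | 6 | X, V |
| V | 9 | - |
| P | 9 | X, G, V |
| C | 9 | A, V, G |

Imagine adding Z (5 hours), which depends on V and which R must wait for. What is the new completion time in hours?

Originally the project takes 31 hours.
With Z inserted, R now waits for max(X, H, V, Z).
New critical path: V→G→P→Q = 9+6+9+7 = 31 ⇒ 31 hours.

31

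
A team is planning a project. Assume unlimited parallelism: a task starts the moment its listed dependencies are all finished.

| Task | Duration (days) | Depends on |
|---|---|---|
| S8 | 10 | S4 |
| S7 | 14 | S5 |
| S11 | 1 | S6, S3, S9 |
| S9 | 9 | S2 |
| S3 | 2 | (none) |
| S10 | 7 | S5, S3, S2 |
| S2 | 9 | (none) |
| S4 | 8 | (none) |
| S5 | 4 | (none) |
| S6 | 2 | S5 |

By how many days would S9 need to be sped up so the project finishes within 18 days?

Current finish: 19 days; target: 18.
S9 is on every critical path, so each day cut from S9 cuts the finish by one (this holds down to a finish of 18).
Need 19 − 18 = 1 day off S9 → S9 becomes 8 days, finish becomes 18.

1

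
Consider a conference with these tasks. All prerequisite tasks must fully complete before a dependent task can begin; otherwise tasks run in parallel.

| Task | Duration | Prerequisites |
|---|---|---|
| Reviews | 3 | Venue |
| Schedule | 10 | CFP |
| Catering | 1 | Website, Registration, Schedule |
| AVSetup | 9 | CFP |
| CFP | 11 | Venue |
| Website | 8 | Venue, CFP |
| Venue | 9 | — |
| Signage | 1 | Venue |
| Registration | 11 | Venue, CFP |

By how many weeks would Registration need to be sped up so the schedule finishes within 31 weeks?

1

Current finish: 32 weeks; target: 31.
Registration is on every critical path, so each week cut from Registration cuts the finish by one (this holds down to a finish of 31).
Need 32 − 31 = 1 week off Registration → Registration becomes 10 weeks, finish becomes 31.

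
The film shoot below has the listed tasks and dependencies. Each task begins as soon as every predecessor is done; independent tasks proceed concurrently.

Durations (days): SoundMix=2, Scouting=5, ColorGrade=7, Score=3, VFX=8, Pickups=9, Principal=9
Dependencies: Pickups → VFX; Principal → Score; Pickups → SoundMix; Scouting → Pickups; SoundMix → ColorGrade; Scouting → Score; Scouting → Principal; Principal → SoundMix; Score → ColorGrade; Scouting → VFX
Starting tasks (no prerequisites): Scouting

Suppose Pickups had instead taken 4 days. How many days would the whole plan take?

24

Baseline: Scouting→Principal→Score→ColorGrade = 5+9+3+7 = 24 → 24 days.
Pickups is off the critical path — its longest chain is 23 days, giving 1 of slack.
That remains the longest chain; total 24 days.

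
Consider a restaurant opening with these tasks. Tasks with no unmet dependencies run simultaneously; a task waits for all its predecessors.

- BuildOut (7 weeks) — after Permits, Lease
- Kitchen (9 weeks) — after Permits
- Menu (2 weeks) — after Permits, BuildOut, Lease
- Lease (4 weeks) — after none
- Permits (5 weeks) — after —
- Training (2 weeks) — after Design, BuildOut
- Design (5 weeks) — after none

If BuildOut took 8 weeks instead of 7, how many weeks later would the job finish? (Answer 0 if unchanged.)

1

Actual critical path: Permits→BuildOut→Menu = 5+7+2 = 14 ⇒ 14 weeks.
BuildOut lies on that path, so at 8 weeks the path becomes 15 weeks.
No other chain overtakes it, so the finish is 15 weeks.
Change in finish: 15 − 14 = +1 weeks.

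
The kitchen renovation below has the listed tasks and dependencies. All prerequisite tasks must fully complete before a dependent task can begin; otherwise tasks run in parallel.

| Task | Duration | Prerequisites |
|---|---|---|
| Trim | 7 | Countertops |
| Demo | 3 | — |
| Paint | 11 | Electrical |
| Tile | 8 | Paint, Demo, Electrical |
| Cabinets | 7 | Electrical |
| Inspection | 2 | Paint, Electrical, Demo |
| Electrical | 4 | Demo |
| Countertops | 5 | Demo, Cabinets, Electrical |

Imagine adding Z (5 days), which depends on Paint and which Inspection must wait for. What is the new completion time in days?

Originally the schedule takes 26 days.
With Z inserted, Inspection now waits for max(Paint, Electrical, Demo, Z).
New critical path: Demo→Electrical→Cabinets→Countertops→Trim = 3+4+7+5+7 = 26 ⇒ 26 days.

26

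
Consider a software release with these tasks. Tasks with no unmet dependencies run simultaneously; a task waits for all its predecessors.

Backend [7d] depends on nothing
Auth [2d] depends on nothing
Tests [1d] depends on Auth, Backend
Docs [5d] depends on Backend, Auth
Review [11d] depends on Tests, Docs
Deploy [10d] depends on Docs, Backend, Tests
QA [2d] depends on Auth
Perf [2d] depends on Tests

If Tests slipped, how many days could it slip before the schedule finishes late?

4

The longest chain is Backend→Docs→Review = 7+5+11 = 23; overall finish 23 days.
Longest path through Tests: 19 days (earliest finish 8, latest finish 12).
Float = 23 − 19 = 4.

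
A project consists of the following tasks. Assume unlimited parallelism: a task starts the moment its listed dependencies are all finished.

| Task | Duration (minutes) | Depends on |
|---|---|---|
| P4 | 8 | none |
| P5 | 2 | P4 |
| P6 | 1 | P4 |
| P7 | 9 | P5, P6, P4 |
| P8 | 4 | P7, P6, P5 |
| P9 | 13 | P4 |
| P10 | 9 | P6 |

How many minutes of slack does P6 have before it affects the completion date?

The longest chain is P4→P5→P7→P8 = 8+2+9+4 = 23; overall finish 23 minutes.
The longest chain containing P6 totals 22 minutes.
So P6 can slip 10 − 9 = 1 minute.

1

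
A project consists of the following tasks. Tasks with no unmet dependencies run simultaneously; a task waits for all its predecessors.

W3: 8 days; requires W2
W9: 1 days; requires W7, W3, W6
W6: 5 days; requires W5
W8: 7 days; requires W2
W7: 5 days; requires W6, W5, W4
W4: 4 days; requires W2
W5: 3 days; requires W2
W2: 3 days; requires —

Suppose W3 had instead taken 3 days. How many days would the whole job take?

Baseline: W2→W5→W6→W7→W9 = 3+3+5+5+1 = 17 → 17 days.
W3 has 5 days of float (longest path through it is 12).
That remains the longest chain; total 17 days.

17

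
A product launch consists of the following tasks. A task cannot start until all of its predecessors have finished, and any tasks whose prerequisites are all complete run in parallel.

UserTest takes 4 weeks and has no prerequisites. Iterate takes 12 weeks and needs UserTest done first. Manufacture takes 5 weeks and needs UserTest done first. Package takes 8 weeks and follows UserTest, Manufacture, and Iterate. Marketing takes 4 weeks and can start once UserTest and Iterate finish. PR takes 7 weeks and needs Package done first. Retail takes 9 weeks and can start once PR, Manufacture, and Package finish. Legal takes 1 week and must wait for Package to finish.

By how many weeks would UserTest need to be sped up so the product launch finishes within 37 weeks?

Current finish: 40 weeks; target: 37.
UserTest is on every critical path, so each week cut from UserTest cuts the finish by one (this holds down to a finish of 37).
Need 40 − 37 = 3 weeks off UserTest → UserTest becomes 1 week, finish becomes 37.

3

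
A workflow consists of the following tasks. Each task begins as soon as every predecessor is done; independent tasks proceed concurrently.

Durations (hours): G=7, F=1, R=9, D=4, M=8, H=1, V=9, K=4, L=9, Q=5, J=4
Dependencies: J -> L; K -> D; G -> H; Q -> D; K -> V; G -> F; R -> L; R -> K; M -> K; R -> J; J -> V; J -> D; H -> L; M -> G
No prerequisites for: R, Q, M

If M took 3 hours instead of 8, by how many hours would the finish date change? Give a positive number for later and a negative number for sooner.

As given, the longest chain is M→G→H→L = 8+7+1+9 = 25, so the finish is 25 hours.
M lies on that path, so at 3 hours the path becomes 20 hours.
The binding chain switches to R→J→V = 9+4+9 = 22; finish 22 hours.
Change in finish: 22 − 25 = -3 hours.

-3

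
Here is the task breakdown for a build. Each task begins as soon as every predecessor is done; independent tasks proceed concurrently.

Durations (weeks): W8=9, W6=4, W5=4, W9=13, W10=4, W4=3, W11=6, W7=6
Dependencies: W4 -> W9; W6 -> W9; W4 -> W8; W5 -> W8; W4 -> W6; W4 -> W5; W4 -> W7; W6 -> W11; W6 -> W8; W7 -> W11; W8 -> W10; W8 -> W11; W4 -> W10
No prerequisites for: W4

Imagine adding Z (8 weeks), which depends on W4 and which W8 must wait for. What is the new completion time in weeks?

26

Originally the build takes 22 weeks.
With Z inserted, W8 now waits for max(W6, W5, W4, Z).
New critical path: W4→Z→W8→W11 = 3+8+9+6 = 26 ⇒ 26 weeks.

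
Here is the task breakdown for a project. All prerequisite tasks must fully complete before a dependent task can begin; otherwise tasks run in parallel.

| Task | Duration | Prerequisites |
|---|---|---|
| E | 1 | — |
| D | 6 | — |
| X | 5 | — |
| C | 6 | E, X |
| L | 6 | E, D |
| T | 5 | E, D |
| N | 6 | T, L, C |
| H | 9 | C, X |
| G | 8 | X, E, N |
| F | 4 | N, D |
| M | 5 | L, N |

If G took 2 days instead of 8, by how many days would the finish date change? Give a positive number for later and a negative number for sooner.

Actual critical path: D→L→N→G = 6+6+6+8 = 26 ⇒ 26 days.
Since G is critical, the -6 change carries straight to that chain (now 20 days).
The binding chain switches to D→L→N→M = 6+6+6+5 = 23; finish 23 days.
Change in finish: 23 − 26 = -3 days.

-3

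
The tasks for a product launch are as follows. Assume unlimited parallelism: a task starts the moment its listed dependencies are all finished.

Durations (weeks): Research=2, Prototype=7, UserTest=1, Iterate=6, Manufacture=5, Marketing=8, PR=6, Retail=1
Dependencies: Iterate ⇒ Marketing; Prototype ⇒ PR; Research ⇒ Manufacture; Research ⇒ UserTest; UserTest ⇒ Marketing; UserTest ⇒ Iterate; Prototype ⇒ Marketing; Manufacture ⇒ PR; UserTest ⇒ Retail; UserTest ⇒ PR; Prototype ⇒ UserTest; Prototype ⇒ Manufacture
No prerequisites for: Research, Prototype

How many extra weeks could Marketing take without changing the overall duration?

Prototype→UserTest→Iterate→Marketing = 7+1+6+8 = 22 sets the makespan at 22 weeks.
Marketing finishes as early as 22 and must finish by 22.
So Marketing can slip 22 − 22 = 0 weeks.

0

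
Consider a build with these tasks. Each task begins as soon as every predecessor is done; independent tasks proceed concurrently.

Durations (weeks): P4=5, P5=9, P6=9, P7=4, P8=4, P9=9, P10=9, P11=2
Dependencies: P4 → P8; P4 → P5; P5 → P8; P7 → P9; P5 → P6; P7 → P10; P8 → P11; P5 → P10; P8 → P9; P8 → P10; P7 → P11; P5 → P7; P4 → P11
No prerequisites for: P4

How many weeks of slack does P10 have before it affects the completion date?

0

P4→P5→P7→P9 = 5+9+4+9 = 27 sets the makespan at 27 weeks.
P10 finishes as early as 27 and must finish by 27.
So P10 can slip 27 − 27 = 0 weeks.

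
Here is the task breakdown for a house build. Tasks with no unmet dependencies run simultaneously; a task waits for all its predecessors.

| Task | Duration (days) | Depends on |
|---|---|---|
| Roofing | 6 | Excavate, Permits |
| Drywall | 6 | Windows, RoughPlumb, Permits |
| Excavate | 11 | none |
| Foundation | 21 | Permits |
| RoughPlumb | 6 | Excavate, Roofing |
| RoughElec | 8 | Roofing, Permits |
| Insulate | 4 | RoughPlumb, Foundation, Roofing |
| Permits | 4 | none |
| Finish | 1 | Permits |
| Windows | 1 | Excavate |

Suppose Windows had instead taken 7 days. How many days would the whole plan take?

29

As given, the longest chain is Permits→Foundation→Insulate = 4+21+4 = 29, so the finish is 29 days.
Windows has 11 days of float (longest path through it is 18).
The critical path is still Permits→Foundation→Insulate; finish is now 29 days.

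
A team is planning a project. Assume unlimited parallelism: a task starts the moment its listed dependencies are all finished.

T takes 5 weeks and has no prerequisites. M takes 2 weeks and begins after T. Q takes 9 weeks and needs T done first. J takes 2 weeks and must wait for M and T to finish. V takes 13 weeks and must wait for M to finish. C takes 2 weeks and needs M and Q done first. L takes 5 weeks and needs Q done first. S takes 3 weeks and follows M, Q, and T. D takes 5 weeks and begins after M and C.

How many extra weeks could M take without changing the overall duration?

T→Q→C→D = 5+9+2+5 = 21 sets the makespan at 21 weeks.
The longest chain containing M totals 20 weeks.
So M can slip 8 − 7 = 1 week.

1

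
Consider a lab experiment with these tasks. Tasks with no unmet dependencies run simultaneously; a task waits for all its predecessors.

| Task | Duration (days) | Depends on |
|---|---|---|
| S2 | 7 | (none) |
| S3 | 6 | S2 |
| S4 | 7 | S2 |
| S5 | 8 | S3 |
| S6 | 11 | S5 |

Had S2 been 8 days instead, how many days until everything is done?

Baseline: S2→S3→S5→S6 = 7+6+8+11 = 32 → 32 days.
S2 lies on that path, so at 8 days the path becomes 33 days.
No other chain overtakes it, so the finish is 33 days.

33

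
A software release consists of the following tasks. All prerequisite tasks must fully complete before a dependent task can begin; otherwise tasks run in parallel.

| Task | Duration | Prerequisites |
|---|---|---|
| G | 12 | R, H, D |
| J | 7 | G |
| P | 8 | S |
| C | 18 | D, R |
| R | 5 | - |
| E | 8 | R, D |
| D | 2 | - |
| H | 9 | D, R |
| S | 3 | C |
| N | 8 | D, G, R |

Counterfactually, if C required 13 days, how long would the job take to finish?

Critical path before the change: R→C→S→P = 5+18+3+8 = 34 giving 34 days.
Since C is critical, the -5 change carries straight to that chain (now 29 days).
Now R→H→G→N = 5+9+12+8 = 34 is longest, so the finish becomes 34 days.

34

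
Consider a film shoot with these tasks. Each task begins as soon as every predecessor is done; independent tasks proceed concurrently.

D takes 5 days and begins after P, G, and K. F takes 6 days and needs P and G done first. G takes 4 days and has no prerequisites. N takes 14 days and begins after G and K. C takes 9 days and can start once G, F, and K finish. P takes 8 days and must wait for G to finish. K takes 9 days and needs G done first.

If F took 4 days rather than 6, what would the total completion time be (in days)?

27

As given, the longest chain is G→P→F→C = 4+8+6+9 = 27, so the finish is 27 days.
F lies on that path, so at 4 days the path becomes 25 days.
The binding chain switches to G→K→N = 4+9+14 = 27; finish 27 days.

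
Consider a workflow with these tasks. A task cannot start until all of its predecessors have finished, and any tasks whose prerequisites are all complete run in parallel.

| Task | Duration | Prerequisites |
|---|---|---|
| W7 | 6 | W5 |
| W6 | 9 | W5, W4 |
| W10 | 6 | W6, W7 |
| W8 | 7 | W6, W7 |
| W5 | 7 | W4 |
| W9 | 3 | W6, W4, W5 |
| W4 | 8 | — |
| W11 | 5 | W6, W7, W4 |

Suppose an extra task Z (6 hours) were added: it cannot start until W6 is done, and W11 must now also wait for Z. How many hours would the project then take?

35

Originally the project takes 31 hours.
With Z inserted, W11 now waits for max(W6, W7, W4, Z).
New critical path: W4→W5→W6→Z→W11 = 8+7+9+6+5 = 35 ⇒ 35 hours.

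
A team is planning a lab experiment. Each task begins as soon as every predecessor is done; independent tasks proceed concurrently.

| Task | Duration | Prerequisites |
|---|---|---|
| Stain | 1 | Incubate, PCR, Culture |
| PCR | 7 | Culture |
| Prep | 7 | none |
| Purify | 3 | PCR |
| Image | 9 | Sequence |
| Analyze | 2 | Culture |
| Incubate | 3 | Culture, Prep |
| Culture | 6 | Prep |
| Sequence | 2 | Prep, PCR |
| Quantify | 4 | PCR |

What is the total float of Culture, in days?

0

The longest chain is Prep→Culture→PCR→Sequence→Image = 7+6+7+2+9 = 31; overall finish 31 days.
The longest chain containing Culture totals 31 days.
Float = 31 − 31 = 0.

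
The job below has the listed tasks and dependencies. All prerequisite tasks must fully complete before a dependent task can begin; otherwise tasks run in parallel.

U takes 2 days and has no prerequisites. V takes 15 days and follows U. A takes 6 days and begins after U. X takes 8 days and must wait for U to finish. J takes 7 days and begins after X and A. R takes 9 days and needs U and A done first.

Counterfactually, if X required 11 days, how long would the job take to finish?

The binding path is U→X→J = 2+8+7 = 17; finish at 17 days.
X lies on that path, so at 11 days the path becomes 20 days.
No other chain overtakes it, so the finish is 20 days.

20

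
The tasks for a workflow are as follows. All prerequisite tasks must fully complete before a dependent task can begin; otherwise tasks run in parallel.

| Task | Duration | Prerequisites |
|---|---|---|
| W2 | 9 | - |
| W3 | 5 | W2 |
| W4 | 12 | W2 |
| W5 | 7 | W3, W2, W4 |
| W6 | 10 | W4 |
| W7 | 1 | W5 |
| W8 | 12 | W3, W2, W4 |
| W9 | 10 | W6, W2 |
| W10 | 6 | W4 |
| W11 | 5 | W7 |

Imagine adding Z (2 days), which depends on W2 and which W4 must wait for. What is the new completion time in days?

43

Originally the job takes 41 days.
With Z inserted, W4 now waits for max(W2, Z).
New critical path: W2→Z→W4→W6→W9 = 9+2+12+10+10 = 43 ⇒ 43 days.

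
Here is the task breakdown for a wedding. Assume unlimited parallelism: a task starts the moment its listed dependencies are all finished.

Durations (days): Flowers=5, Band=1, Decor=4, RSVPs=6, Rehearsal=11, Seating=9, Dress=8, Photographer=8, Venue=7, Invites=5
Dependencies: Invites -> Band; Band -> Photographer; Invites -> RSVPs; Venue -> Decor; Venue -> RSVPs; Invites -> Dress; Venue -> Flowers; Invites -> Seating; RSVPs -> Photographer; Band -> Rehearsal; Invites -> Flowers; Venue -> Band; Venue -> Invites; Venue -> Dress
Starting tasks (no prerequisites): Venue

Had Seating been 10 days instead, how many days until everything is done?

26

As given, the longest chain is Venue→Invites→RSVPs→Photographer = 7+5+6+8 = 26, so the finish is 26 days.
The longest path through Seating is only 21 days, so Seating has float 5.
No other chain overtakes it, so the finish is 26 days.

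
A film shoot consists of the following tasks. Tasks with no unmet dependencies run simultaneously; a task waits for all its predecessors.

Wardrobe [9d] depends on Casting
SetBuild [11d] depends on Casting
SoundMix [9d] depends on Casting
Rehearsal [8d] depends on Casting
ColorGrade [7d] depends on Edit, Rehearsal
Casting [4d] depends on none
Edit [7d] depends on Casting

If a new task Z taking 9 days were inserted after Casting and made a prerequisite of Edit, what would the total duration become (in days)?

27

Originally the schedule takes 19 days.
With Z inserted, Edit now waits for max(Casting, Z).
New critical path: Casting→Z→Edit→ColorGrade = 4+9+7+7 = 27 ⇒ 27 days.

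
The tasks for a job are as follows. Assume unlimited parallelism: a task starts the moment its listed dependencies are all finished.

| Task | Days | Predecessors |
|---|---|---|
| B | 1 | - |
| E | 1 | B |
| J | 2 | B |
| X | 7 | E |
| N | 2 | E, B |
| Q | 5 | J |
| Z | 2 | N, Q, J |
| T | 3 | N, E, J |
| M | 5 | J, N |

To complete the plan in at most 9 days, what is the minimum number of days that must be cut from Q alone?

Current finish: 10 days; target: 9.
Q is on every critical path, so each day cut from Q cuts the finish by one (this holds down to a finish of 9).
Need 10 − 9 = 1 day off Q → Q becomes 4 days, finish becomes 9.

1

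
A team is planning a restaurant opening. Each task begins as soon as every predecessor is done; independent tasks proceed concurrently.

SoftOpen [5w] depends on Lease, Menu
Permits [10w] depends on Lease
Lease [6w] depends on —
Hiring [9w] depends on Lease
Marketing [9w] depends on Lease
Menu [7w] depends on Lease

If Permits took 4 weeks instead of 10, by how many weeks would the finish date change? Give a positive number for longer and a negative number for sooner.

Actual critical path: Lease→Menu→SoftOpen = 6+7+5 = 18 ⇒ 18 weeks.
The longest path through Permits is only 16 weeks, so Permits has float 2.
No other chain overtakes it, so the finish is 18 weeks.
Change in finish: 18 − 18 = +0 weeks.

0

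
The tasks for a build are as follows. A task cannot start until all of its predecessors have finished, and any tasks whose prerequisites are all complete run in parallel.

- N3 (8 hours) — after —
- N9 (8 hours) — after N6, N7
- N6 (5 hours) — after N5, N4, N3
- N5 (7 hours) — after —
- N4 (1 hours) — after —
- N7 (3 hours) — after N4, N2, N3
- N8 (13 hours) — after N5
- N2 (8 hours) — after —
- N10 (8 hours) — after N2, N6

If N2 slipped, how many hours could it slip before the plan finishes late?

Critical path: N3→N6→N9 = 8+5+8 = 21, so the finish is 21 hours.
The longest chain containing N2 totals 19 hours.
So N2 can slip 10 − 8 = 2 hours.

2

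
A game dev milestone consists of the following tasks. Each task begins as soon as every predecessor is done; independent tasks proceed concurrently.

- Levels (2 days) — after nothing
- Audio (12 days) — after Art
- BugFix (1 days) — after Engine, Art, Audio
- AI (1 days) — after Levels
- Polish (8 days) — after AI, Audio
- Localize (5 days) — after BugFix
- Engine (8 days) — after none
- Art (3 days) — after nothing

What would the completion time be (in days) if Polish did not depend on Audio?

21

Original critical path: Art→Audio→Polish = 3+12+8 = 23 ⇒ 23 days.
Without Audio→Polish, Polish's earliest start moves from 15 to 3.
New critical path: Art→Audio→BugFix→Localize = 3+12+1+5 = 21 ⇒ 21 days.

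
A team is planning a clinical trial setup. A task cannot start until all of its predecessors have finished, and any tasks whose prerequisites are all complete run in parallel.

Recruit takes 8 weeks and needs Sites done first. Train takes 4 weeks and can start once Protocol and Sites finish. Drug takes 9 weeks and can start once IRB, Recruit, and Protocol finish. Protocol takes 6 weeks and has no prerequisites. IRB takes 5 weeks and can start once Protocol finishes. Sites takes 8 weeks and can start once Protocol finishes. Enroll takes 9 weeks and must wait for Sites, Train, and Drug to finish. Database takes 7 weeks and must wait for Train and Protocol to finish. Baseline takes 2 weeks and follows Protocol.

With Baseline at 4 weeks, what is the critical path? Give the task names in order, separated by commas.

Baseline: Protocol→Sites→Recruit→Drug→Enroll = 6+8+8+9+9 = 40 → 40 weeks.
Baseline has 32 weeks of float (longest path through it is 8).
No other chain overtakes it, so the finish is 40 weeks.

Protocol, Sites, Recruit, Drug, Enroll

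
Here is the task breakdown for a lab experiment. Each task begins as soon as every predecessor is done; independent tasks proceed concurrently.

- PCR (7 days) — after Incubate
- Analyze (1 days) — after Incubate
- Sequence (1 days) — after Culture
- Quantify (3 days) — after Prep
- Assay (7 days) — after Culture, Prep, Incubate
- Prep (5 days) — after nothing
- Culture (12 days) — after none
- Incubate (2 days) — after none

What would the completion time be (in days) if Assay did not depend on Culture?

Before: longest chain Culture→Assay = 12+7 = 19, finish 19.
Without Culture→Assay, Assay's earliest start moves from 12 to 5.
New critical path: Culture→Sequence = 12+1 = 13 ⇒ 13 days.

13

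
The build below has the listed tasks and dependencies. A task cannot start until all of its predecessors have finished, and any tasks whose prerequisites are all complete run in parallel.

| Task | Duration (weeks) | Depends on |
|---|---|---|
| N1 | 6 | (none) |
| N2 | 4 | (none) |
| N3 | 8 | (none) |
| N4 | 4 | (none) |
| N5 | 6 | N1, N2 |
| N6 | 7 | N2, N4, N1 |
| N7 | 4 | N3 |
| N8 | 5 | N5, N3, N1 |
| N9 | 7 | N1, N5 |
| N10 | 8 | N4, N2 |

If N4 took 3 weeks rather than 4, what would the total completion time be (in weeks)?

19

Baseline: N1→N5→N9 = 6+6+7 = 19 → 19 weeks.
The longest path through N4 is only 12 weeks, so N4 has float 7.
That remains the longest chain; total 19 weeks.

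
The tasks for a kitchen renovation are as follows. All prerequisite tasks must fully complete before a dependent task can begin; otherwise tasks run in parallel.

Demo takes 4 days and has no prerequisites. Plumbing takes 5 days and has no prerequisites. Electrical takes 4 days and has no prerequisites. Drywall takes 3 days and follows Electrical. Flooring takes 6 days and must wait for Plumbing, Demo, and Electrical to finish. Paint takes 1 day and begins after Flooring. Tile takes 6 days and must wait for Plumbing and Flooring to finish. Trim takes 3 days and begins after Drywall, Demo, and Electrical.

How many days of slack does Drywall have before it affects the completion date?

7

Plumbing→Flooring→Tile = 5+6+6 = 17 sets the makespan at 17 days.
Longest path through Drywall: 10 days (earliest finish 7, latest finish 14).
Slack of Drywall = 11 − 4 = 7 days.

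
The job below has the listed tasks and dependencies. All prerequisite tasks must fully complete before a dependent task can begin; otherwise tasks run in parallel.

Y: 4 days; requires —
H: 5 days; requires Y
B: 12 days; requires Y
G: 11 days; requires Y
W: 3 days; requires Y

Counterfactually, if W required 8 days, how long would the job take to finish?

Actual critical path: Y→B = 4+12 = 16 ⇒ 16 days.
W is off the critical path — its longest chain is 7 days, giving 9 of slack.
The critical path is still Y→B; finish is now 16 days.

16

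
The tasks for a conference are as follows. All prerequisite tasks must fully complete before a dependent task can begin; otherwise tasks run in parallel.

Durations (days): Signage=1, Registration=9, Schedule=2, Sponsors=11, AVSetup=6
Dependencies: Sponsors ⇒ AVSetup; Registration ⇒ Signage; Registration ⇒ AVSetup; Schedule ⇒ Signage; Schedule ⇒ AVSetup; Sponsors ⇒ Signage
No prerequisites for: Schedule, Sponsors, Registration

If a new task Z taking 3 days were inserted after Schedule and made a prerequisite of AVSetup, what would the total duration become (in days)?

17

Originally the project takes 17 days.
With Z inserted, AVSetup now waits for max(Schedule, Registration, Sponsors, Z).
New critical path: Sponsors→AVSetup = 11+6 = 17 ⇒ 17 days.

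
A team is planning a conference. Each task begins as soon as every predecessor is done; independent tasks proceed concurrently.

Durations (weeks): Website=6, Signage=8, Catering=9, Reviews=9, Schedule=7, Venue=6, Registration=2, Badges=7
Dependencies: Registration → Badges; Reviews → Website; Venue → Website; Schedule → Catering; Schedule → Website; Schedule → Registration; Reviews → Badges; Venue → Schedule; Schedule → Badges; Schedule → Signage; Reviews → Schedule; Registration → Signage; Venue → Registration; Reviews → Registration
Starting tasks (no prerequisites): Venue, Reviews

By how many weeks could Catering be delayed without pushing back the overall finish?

1

The longest chain is Reviews→Schedule→Registration→Signage = 9+7+2+8 = 26; overall finish 26 weeks.
The longest chain containing Catering totals 25 weeks.
Float = 26 − 25 = 1.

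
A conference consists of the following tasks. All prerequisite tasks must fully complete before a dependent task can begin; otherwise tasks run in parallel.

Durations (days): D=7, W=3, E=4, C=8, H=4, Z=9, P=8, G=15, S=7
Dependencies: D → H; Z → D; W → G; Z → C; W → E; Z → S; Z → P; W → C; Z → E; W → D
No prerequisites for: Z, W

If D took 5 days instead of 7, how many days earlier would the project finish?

Critical path before the change: Z→D→H = 9+7+4 = 20 giving 20 days.
D is on the critical path; changing it to 5 makes that path 18 days.
That remains the longest chain; total 18 days.
Change in finish: 18 − 20 = -2 days.

2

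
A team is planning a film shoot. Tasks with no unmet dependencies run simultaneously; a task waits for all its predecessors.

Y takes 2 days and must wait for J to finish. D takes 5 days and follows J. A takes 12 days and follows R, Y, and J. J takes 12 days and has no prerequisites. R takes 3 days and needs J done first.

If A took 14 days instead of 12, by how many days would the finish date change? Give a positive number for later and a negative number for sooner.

As given, the longest chain is J→R→A = 12+3+12 = 27, so the finish is 27 days.
A lies on that path, so at 14 days the path becomes 29 days.
The critical path is still J→R→A; finish is now 29 days.
Change in finish: 29 − 27 = +2 days.

2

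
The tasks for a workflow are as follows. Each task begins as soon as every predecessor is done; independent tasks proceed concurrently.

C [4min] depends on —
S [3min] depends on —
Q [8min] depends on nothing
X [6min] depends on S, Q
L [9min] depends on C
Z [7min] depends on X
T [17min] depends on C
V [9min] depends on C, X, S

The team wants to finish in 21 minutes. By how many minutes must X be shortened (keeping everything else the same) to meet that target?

Current finish: 23 minutes; target: 21.
X is on every critical path, so each minute cut from X cuts the finish by one (this holds down to a finish of 21).
Need 23 − 21 = 2 minutes off X → X becomes 4 minutes, finish becomes 21.

2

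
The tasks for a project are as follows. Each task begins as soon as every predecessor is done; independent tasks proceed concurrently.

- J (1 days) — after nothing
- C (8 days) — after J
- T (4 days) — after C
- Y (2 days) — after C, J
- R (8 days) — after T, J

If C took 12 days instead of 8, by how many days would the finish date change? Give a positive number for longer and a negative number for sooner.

4

The binding path is J→C→T→R = 1+8+4+8 = 21; finish at 21 days.
C lies on that path, so at 12 days the path becomes 25 days.
That remains the longest chain; total 25 days.
Change in finish: 25 − 21 = +4 days.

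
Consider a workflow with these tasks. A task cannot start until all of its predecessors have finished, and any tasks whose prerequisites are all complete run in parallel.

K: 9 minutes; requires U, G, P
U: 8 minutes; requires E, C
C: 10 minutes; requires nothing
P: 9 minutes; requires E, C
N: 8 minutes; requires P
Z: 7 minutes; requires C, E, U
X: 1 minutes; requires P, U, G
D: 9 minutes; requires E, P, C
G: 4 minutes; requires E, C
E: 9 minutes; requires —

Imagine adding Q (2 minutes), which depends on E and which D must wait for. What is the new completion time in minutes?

28

Originally the plan takes 28 minutes.
With Q inserted, D now waits for max(E, P, C, Q).
New critical path: C→P→D = 10+9+9 = 28 ⇒ 28 minutes.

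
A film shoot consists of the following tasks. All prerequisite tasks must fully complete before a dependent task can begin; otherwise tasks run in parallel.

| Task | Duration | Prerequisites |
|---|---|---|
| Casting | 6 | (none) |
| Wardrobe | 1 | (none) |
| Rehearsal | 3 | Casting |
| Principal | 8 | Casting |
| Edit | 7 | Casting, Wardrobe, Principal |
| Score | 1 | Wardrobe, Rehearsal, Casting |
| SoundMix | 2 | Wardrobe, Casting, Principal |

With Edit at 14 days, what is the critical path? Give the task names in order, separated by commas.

Casting, Principal, Edit

Actual critical path: Casting→Principal→Edit = 6+8+7 = 21 ⇒ 21 days.
Since Edit is critical, the +7 change carries straight to that chain (now 28 days).
That remains the longest chain; total 28 days.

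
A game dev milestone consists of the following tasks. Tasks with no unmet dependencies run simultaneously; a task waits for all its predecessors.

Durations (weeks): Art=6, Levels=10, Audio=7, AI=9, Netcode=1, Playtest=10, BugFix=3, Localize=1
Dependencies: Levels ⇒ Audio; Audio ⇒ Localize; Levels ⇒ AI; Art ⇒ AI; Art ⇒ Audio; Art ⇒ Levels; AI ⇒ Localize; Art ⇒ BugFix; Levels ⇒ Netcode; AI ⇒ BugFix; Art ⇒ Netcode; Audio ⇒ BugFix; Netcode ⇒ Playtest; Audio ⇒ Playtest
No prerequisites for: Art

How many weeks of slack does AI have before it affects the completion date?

The longest chain is Art→Levels→Audio→Playtest = 6+10+7+10 = 33; overall finish 33 weeks.
The longest chain containing AI totals 28 weeks.
Slack of AI = 21 − 16 = 5 weeks.

5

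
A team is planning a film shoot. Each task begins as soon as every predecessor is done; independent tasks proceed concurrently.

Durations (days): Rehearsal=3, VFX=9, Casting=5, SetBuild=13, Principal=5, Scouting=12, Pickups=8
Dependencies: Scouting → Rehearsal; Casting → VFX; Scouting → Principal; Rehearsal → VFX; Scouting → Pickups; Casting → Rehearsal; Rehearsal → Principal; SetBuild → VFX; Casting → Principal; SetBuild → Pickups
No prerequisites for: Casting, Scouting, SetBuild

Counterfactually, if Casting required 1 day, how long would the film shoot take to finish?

24

Critical path before the change: Scouting→Rehearsal→VFX = 12+3+9 = 24 giving 24 days.
Casting is off the critical path — its longest chain is 17 days, giving 7 of slack.
That remains the longest chain; total 24 days.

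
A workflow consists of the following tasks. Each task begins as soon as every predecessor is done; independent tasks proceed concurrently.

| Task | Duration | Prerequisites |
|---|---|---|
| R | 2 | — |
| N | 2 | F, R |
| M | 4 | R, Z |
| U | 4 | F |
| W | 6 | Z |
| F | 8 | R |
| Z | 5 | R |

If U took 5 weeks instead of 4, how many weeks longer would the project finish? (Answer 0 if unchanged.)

Critical path before the change: R→F→U = 2+8+4 = 14 giving 14 weeks.
Since U is critical, the +1 change carries straight to that chain (now 15 weeks).
The critical path is still R→F→U; finish is now 15 weeks.
Change in finish: 15 − 14 = +1 weeks.

1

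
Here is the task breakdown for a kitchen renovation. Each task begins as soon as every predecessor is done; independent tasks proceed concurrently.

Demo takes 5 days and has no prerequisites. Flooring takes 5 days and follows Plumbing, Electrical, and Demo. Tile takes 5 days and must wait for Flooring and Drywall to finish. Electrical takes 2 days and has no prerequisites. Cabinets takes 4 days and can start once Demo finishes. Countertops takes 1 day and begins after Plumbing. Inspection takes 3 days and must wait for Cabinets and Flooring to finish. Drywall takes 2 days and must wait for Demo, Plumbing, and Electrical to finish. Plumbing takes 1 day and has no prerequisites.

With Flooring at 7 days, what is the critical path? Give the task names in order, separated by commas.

The binding path is Demo→Flooring→Tile = 5+5+5 = 15; finish at 15 days.
Since Flooring is critical, the +2 change carries straight to that chain (now 17 days).
That remains the longest chain; total 17 days.

Demo, Flooring, Tile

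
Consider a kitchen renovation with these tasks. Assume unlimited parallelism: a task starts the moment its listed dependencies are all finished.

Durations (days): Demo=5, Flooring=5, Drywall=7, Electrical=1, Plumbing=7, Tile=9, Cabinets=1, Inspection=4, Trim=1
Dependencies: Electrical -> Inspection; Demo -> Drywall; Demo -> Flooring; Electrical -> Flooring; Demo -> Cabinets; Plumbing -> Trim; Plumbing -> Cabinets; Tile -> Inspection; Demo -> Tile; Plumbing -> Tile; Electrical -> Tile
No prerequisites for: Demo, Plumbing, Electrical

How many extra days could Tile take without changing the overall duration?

0

The longest chain is Plumbing→Tile→Inspection = 7+9+4 = 20; overall finish 20 days.
Tile finishes as early as 16 and must finish by 16.
Float = 20 − 20 = 0.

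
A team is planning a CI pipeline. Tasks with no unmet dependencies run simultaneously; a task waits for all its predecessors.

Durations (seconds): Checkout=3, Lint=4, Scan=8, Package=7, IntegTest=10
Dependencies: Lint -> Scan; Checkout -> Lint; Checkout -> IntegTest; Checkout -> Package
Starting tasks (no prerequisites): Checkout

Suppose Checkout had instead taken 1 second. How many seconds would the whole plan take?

Baseline: Checkout→Lint→Scan = 3+4+8 = 15 → 15 seconds.
Checkout lies on that path, so at 1 second the path becomes 13 seconds.
No other chain overtakes it, so the finish is 13 seconds.

13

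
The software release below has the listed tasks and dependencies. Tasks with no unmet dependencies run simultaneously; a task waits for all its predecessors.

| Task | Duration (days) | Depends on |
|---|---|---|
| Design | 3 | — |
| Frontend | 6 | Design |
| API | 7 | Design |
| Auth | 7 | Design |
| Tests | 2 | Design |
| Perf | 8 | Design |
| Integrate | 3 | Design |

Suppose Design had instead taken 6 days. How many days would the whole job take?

Critical path before the change: Design→Perf = 3+8 = 11 giving 11 days.
Since Design is critical, the +3 change carries straight to that chain (now 14 days).
That remains the longest chain; total 14 days.

14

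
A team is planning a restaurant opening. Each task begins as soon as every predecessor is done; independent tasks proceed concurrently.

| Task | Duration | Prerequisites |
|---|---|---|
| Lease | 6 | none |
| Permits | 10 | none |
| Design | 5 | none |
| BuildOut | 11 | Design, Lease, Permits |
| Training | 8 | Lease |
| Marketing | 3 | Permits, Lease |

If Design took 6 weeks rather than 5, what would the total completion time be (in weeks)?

Actual critical path: Permits→BuildOut = 10+11 = 21 ⇒ 21 weeks.
The longest path through Design is only 16 weeks, so Design has float 5.
No other chain overtakes it, so the finish is 21 weeks.

21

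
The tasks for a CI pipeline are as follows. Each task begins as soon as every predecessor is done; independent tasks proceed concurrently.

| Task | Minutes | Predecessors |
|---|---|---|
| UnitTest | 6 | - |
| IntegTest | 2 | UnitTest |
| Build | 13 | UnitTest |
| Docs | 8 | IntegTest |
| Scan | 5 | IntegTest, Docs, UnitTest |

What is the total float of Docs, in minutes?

0

The longest chain is UnitTest→IntegTest→Docs→Scan = 6+2+8+5 = 21; overall finish 21 minutes.
Longest path through Docs: 21 minutes (earliest finish 16, latest finish 16).
So Docs can slip 16 − 16 = 0 minutes.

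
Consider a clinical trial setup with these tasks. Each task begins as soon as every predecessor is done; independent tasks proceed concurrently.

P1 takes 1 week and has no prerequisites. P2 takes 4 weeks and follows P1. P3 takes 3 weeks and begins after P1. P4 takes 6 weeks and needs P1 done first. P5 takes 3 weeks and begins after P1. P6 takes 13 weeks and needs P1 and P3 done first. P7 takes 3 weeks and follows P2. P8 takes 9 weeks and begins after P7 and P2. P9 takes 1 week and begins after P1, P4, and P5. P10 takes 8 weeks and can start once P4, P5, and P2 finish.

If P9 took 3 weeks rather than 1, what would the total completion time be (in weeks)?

As given, the longest chain is P1→P2→P7→P8 = 1+4+3+9 = 17, so the finish is 17 weeks.
P9 is off the critical path — its longest chain is 8 weeks, giving 9 of slack.
That remains the longest chain; total 17 weeks.

17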